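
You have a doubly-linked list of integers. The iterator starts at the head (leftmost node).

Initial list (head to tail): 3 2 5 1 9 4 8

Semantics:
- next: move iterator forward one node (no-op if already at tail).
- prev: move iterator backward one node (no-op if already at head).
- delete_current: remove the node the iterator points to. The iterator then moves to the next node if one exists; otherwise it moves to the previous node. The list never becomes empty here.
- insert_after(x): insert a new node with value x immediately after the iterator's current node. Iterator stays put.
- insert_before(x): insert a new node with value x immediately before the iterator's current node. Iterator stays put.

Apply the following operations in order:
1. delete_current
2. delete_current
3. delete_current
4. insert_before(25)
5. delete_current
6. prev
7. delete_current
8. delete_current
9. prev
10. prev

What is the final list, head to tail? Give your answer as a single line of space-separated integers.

After 1 (delete_current): list=[2, 5, 1, 9, 4, 8] cursor@2
After 2 (delete_current): list=[5, 1, 9, 4, 8] cursor@5
After 3 (delete_current): list=[1, 9, 4, 8] cursor@1
After 4 (insert_before(25)): list=[25, 1, 9, 4, 8] cursor@1
After 5 (delete_current): list=[25, 9, 4, 8] cursor@9
After 6 (prev): list=[25, 9, 4, 8] cursor@25
After 7 (delete_current): list=[9, 4, 8] cursor@9
After 8 (delete_current): list=[4, 8] cursor@4
After 9 (prev): list=[4, 8] cursor@4
After 10 (prev): list=[4, 8] cursor@4

Answer: 4 8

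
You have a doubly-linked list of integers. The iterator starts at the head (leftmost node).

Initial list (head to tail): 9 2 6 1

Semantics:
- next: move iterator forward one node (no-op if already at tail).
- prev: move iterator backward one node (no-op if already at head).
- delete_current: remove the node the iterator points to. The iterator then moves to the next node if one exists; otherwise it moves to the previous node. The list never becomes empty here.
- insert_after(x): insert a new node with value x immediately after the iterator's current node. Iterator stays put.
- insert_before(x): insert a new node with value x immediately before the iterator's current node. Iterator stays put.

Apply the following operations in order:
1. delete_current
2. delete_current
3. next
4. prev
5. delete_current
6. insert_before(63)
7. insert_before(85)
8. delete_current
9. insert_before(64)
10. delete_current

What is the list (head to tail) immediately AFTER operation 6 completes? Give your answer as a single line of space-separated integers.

Answer: 63 1

Derivation:
After 1 (delete_current): list=[2, 6, 1] cursor@2
After 2 (delete_current): list=[6, 1] cursor@6
After 3 (next): list=[6, 1] cursor@1
After 4 (prev): list=[6, 1] cursor@6
After 5 (delete_current): list=[1] cursor@1
After 6 (insert_before(63)): list=[63, 1] cursor@1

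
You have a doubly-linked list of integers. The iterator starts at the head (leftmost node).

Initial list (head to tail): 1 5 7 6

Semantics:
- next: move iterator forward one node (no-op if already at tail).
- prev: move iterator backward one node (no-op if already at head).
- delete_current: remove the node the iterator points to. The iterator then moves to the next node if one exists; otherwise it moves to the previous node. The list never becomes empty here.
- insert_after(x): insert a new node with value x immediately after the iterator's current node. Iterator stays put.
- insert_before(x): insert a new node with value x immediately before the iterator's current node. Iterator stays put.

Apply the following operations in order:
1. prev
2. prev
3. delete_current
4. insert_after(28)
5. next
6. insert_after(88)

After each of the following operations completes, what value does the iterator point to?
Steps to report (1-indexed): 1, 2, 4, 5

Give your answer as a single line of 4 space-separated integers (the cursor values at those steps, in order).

After 1 (prev): list=[1, 5, 7, 6] cursor@1
After 2 (prev): list=[1, 5, 7, 6] cursor@1
After 3 (delete_current): list=[5, 7, 6] cursor@5
After 4 (insert_after(28)): list=[5, 28, 7, 6] cursor@5
After 5 (next): list=[5, 28, 7, 6] cursor@28
After 6 (insert_after(88)): list=[5, 28, 88, 7, 6] cursor@28

Answer: 1 1 5 28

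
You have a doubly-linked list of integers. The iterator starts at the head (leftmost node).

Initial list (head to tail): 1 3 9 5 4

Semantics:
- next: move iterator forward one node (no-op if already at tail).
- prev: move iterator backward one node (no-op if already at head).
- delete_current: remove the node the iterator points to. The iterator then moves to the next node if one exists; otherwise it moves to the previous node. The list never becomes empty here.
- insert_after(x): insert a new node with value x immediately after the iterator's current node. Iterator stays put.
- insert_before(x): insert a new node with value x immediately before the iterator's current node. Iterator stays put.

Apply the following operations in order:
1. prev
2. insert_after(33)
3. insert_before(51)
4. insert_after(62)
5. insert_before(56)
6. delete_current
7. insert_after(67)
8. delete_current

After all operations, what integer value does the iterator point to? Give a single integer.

After 1 (prev): list=[1, 3, 9, 5, 4] cursor@1
After 2 (insert_after(33)): list=[1, 33, 3, 9, 5, 4] cursor@1
After 3 (insert_before(51)): list=[51, 1, 33, 3, 9, 5, 4] cursor@1
After 4 (insert_after(62)): list=[51, 1, 62, 33, 3, 9, 5, 4] cursor@1
After 5 (insert_before(56)): list=[51, 56, 1, 62, 33, 3, 9, 5, 4] cursor@1
After 6 (delete_current): list=[51, 56, 62, 33, 3, 9, 5, 4] cursor@62
After 7 (insert_after(67)): list=[51, 56, 62, 67, 33, 3, 9, 5, 4] cursor@62
After 8 (delete_current): list=[51, 56, 67, 33, 3, 9, 5, 4] cursor@67

Answer: 67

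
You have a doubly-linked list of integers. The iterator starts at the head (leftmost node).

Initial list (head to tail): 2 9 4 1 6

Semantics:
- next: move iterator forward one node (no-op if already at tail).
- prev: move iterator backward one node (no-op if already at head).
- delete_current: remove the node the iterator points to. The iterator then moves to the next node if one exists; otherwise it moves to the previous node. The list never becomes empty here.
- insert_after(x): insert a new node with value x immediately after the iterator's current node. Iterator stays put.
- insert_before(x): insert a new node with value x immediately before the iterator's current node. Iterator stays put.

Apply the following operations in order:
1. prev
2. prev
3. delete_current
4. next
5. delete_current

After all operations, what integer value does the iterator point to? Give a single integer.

Answer: 1

Derivation:
After 1 (prev): list=[2, 9, 4, 1, 6] cursor@2
After 2 (prev): list=[2, 9, 4, 1, 6] cursor@2
After 3 (delete_current): list=[9, 4, 1, 6] cursor@9
After 4 (next): list=[9, 4, 1, 6] cursor@4
After 5 (delete_current): list=[9, 1, 6] cursor@1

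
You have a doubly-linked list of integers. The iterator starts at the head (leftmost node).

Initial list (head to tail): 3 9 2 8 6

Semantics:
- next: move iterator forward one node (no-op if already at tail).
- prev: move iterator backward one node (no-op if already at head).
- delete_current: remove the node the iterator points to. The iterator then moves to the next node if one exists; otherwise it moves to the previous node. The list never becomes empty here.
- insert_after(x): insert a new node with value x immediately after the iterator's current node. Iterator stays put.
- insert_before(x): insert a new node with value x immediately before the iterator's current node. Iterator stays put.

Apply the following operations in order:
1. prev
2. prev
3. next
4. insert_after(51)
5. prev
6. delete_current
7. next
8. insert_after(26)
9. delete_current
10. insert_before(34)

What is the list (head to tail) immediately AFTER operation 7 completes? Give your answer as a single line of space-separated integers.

After 1 (prev): list=[3, 9, 2, 8, 6] cursor@3
After 2 (prev): list=[3, 9, 2, 8, 6] cursor@3
After 3 (next): list=[3, 9, 2, 8, 6] cursor@9
After 4 (insert_after(51)): list=[3, 9, 51, 2, 8, 6] cursor@9
After 5 (prev): list=[3, 9, 51, 2, 8, 6] cursor@3
After 6 (delete_current): list=[9, 51, 2, 8, 6] cursor@9
After 7 (next): list=[9, 51, 2, 8, 6] cursor@51

Answer: 9 51 2 8 6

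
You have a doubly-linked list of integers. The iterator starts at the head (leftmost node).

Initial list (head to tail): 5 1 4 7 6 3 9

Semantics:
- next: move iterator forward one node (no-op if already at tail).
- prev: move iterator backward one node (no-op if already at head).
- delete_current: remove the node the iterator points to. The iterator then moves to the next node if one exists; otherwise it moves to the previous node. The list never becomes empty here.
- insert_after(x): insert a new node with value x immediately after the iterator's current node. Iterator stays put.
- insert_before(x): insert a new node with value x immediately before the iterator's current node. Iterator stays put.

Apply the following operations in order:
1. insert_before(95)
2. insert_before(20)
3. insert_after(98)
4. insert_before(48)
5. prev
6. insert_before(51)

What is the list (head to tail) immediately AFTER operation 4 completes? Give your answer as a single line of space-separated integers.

After 1 (insert_before(95)): list=[95, 5, 1, 4, 7, 6, 3, 9] cursor@5
After 2 (insert_before(20)): list=[95, 20, 5, 1, 4, 7, 6, 3, 9] cursor@5
After 3 (insert_after(98)): list=[95, 20, 5, 98, 1, 4, 7, 6, 3, 9] cursor@5
After 4 (insert_before(48)): list=[95, 20, 48, 5, 98, 1, 4, 7, 6, 3, 9] cursor@5

Answer: 95 20 48 5 98 1 4 7 6 3 9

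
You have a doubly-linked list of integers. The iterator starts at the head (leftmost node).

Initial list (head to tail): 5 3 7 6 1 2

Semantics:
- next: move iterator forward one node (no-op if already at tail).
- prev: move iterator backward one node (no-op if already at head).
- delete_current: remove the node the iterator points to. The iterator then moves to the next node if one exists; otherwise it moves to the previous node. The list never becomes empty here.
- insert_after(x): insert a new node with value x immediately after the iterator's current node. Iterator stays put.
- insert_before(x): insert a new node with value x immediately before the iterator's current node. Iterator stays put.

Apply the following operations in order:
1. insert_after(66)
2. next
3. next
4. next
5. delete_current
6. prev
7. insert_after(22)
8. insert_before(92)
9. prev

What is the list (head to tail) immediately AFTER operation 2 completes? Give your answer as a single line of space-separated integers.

Answer: 5 66 3 7 6 1 2

Derivation:
After 1 (insert_after(66)): list=[5, 66, 3, 7, 6, 1, 2] cursor@5
After 2 (next): list=[5, 66, 3, 7, 6, 1, 2] cursor@66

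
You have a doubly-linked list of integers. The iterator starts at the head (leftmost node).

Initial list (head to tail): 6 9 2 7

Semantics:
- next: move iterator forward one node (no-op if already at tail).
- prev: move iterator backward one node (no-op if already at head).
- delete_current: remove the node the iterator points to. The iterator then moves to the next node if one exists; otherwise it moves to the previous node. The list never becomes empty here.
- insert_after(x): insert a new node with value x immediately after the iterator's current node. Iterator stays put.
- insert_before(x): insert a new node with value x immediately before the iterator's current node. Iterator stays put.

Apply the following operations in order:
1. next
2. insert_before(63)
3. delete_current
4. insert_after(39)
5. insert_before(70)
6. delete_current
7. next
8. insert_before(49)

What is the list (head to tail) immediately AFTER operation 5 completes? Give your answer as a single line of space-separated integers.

After 1 (next): list=[6, 9, 2, 7] cursor@9
After 2 (insert_before(63)): list=[6, 63, 9, 2, 7] cursor@9
After 3 (delete_current): list=[6, 63, 2, 7] cursor@2
After 4 (insert_after(39)): list=[6, 63, 2, 39, 7] cursor@2
After 5 (insert_before(70)): list=[6, 63, 70, 2, 39, 7] cursor@2

Answer: 6 63 70 2 39 7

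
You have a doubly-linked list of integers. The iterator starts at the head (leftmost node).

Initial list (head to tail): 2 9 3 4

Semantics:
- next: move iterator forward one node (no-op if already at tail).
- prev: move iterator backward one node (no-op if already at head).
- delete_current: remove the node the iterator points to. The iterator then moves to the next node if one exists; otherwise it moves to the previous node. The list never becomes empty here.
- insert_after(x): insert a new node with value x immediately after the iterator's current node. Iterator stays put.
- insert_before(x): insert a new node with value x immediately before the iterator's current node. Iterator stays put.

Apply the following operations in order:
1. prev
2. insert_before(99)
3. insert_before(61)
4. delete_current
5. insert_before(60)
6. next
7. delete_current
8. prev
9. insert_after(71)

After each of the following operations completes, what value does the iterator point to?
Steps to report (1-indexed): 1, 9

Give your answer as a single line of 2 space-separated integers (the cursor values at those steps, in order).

After 1 (prev): list=[2, 9, 3, 4] cursor@2
After 2 (insert_before(99)): list=[99, 2, 9, 3, 4] cursor@2
After 3 (insert_before(61)): list=[99, 61, 2, 9, 3, 4] cursor@2
After 4 (delete_current): list=[99, 61, 9, 3, 4] cursor@9
After 5 (insert_before(60)): list=[99, 61, 60, 9, 3, 4] cursor@9
After 6 (next): list=[99, 61, 60, 9, 3, 4] cursor@3
After 7 (delete_current): list=[99, 61, 60, 9, 4] cursor@4
After 8 (prev): list=[99, 61, 60, 9, 4] cursor@9
After 9 (insert_after(71)): list=[99, 61, 60, 9, 71, 4] cursor@9

Answer: 2 9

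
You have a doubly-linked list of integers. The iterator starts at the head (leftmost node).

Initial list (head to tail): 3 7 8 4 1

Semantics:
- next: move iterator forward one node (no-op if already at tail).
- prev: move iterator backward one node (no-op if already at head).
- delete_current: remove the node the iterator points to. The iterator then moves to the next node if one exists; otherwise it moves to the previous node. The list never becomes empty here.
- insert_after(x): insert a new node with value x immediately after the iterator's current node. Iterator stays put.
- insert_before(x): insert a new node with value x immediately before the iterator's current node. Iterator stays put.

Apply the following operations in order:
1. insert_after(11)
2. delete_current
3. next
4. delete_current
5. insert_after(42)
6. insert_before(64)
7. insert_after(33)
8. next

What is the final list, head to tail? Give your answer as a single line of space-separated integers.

Answer: 11 64 8 33 42 4 1

Derivation:
After 1 (insert_after(11)): list=[3, 11, 7, 8, 4, 1] cursor@3
After 2 (delete_current): list=[11, 7, 8, 4, 1] cursor@11
After 3 (next): list=[11, 7, 8, 4, 1] cursor@7
After 4 (delete_current): list=[11, 8, 4, 1] cursor@8
After 5 (insert_after(42)): list=[11, 8, 42, 4, 1] cursor@8
After 6 (insert_before(64)): list=[11, 64, 8, 42, 4, 1] cursor@8
After 7 (insert_after(33)): list=[11, 64, 8, 33, 42, 4, 1] cursor@8
After 8 (next): list=[11, 64, 8, 33, 42, 4, 1] cursor@33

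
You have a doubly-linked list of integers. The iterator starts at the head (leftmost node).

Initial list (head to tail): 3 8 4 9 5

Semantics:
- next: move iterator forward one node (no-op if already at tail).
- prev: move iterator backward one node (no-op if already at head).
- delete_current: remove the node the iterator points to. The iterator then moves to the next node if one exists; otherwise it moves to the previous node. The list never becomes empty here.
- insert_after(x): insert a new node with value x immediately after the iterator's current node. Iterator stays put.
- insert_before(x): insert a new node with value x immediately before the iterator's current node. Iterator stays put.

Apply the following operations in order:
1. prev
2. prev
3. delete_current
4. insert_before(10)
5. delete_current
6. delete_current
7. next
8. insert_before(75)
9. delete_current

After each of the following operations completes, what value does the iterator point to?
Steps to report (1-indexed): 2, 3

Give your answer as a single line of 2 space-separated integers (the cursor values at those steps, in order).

Answer: 3 8

Derivation:
After 1 (prev): list=[3, 8, 4, 9, 5] cursor@3
After 2 (prev): list=[3, 8, 4, 9, 5] cursor@3
After 3 (delete_current): list=[8, 4, 9, 5] cursor@8
After 4 (insert_before(10)): list=[10, 8, 4, 9, 5] cursor@8
After 5 (delete_current): list=[10, 4, 9, 5] cursor@4
After 6 (delete_current): list=[10, 9, 5] cursor@9
After 7 (next): list=[10, 9, 5] cursor@5
After 8 (insert_before(75)): list=[10, 9, 75, 5] cursor@5
After 9 (delete_current): list=[10, 9, 75] cursor@75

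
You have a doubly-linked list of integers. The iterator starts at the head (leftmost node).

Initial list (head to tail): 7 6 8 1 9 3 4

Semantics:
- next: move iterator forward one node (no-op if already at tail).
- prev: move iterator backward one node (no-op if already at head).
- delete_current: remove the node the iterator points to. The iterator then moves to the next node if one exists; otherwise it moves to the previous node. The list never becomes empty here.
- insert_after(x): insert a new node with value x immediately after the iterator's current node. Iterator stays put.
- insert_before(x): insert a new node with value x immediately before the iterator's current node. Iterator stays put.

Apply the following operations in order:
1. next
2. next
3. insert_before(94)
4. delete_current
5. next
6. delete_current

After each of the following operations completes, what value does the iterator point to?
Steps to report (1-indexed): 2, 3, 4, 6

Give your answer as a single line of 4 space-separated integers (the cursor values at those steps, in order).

After 1 (next): list=[7, 6, 8, 1, 9, 3, 4] cursor@6
After 2 (next): list=[7, 6, 8, 1, 9, 3, 4] cursor@8
After 3 (insert_before(94)): list=[7, 6, 94, 8, 1, 9, 3, 4] cursor@8
After 4 (delete_current): list=[7, 6, 94, 1, 9, 3, 4] cursor@1
After 5 (next): list=[7, 6, 94, 1, 9, 3, 4] cursor@9
After 6 (delete_current): list=[7, 6, 94, 1, 3, 4] cursor@3

Answer: 8 8 1 3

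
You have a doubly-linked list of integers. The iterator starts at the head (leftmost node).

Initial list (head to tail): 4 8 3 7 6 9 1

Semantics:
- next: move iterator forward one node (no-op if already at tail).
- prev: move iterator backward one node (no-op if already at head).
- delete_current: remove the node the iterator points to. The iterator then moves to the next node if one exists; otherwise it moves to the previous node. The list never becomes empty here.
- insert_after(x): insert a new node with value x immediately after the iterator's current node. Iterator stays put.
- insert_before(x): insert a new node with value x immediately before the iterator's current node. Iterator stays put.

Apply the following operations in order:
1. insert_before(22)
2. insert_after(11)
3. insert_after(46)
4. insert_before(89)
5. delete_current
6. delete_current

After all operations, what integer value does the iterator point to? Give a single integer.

Answer: 11

Derivation:
After 1 (insert_before(22)): list=[22, 4, 8, 3, 7, 6, 9, 1] cursor@4
After 2 (insert_after(11)): list=[22, 4, 11, 8, 3, 7, 6, 9, 1] cursor@4
After 3 (insert_after(46)): list=[22, 4, 46, 11, 8, 3, 7, 6, 9, 1] cursor@4
After 4 (insert_before(89)): list=[22, 89, 4, 46, 11, 8, 3, 7, 6, 9, 1] cursor@4
After 5 (delete_current): list=[22, 89, 46, 11, 8, 3, 7, 6, 9, 1] cursor@46
After 6 (delete_current): list=[22, 89, 11, 8, 3, 7, 6, 9, 1] cursor@11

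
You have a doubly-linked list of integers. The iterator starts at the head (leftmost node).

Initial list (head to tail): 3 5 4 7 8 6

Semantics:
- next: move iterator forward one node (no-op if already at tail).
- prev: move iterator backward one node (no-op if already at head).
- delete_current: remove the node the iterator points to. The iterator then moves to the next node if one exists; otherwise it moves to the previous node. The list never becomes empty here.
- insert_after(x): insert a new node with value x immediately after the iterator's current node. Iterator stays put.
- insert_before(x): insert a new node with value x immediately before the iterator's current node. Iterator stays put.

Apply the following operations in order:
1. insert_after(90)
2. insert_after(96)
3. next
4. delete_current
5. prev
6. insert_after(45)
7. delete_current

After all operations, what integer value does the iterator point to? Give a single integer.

After 1 (insert_after(90)): list=[3, 90, 5, 4, 7, 8, 6] cursor@3
After 2 (insert_after(96)): list=[3, 96, 90, 5, 4, 7, 8, 6] cursor@3
After 3 (next): list=[3, 96, 90, 5, 4, 7, 8, 6] cursor@96
After 4 (delete_current): list=[3, 90, 5, 4, 7, 8, 6] cursor@90
After 5 (prev): list=[3, 90, 5, 4, 7, 8, 6] cursor@3
After 6 (insert_after(45)): list=[3, 45, 90, 5, 4, 7, 8, 6] cursor@3
After 7 (delete_current): list=[45, 90, 5, 4, 7, 8, 6] cursor@45

Answer: 45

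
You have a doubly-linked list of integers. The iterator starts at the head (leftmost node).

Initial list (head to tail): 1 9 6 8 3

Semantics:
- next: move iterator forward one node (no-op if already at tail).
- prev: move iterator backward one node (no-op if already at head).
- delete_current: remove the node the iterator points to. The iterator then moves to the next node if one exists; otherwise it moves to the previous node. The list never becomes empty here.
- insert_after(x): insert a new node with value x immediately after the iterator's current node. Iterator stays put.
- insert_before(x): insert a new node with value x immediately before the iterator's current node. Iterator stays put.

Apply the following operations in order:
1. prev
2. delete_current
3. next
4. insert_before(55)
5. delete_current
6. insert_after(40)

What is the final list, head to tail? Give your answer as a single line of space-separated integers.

Answer: 9 55 8 40 3

Derivation:
After 1 (prev): list=[1, 9, 6, 8, 3] cursor@1
After 2 (delete_current): list=[9, 6, 8, 3] cursor@9
After 3 (next): list=[9, 6, 8, 3] cursor@6
After 4 (insert_before(55)): list=[9, 55, 6, 8, 3] cursor@6
After 5 (delete_current): list=[9, 55, 8, 3] cursor@8
After 6 (insert_after(40)): list=[9, 55, 8, 40, 3] cursor@8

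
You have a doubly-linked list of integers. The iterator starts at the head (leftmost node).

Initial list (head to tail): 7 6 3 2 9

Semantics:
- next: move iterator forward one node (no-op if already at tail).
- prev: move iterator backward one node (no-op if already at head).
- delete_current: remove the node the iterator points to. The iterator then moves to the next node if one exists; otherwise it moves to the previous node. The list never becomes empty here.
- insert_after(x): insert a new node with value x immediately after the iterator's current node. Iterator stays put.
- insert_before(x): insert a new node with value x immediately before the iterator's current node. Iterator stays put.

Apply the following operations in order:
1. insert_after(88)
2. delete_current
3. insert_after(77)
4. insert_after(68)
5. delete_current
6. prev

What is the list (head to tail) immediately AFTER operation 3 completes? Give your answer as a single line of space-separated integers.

After 1 (insert_after(88)): list=[7, 88, 6, 3, 2, 9] cursor@7
After 2 (delete_current): list=[88, 6, 3, 2, 9] cursor@88
After 3 (insert_after(77)): list=[88, 77, 6, 3, 2, 9] cursor@88

Answer: 88 77 6 3 2 9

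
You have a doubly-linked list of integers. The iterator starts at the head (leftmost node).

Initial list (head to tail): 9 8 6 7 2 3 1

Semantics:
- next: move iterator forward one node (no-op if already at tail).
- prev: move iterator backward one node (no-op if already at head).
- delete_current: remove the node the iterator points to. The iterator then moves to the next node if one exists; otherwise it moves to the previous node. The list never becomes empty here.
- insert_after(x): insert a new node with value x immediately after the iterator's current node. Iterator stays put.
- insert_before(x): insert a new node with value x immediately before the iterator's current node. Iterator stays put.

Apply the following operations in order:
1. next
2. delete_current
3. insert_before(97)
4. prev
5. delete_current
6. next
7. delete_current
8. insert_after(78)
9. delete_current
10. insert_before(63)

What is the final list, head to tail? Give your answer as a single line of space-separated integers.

Answer: 9 6 63 78 3 1

Derivation:
After 1 (next): list=[9, 8, 6, 7, 2, 3, 1] cursor@8
After 2 (delete_current): list=[9, 6, 7, 2, 3, 1] cursor@6
After 3 (insert_before(97)): list=[9, 97, 6, 7, 2, 3, 1] cursor@6
After 4 (prev): list=[9, 97, 6, 7, 2, 3, 1] cursor@97
After 5 (delete_current): list=[9, 6, 7, 2, 3, 1] cursor@6
After 6 (next): list=[9, 6, 7, 2, 3, 1] cursor@7
After 7 (delete_current): list=[9, 6, 2, 3, 1] cursor@2
After 8 (insert_after(78)): list=[9, 6, 2, 78, 3, 1] cursor@2
After 9 (delete_current): list=[9, 6, 78, 3, 1] cursor@78
After 10 (insert_before(63)): list=[9, 6, 63, 78, 3, 1] cursor@78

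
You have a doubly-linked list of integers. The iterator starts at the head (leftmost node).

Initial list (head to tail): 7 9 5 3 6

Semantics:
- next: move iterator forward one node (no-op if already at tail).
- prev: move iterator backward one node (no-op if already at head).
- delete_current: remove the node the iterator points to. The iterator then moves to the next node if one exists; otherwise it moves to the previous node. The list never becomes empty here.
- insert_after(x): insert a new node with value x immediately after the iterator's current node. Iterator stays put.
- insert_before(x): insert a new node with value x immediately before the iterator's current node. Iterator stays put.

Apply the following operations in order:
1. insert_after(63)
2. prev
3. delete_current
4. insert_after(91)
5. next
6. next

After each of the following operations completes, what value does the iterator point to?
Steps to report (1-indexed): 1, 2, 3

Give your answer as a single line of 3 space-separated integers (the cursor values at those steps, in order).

Answer: 7 7 63

Derivation:
After 1 (insert_after(63)): list=[7, 63, 9, 5, 3, 6] cursor@7
After 2 (prev): list=[7, 63, 9, 5, 3, 6] cursor@7
After 3 (delete_current): list=[63, 9, 5, 3, 6] cursor@63
After 4 (insert_after(91)): list=[63, 91, 9, 5, 3, 6] cursor@63
After 5 (next): list=[63, 91, 9, 5, 3, 6] cursor@91
After 6 (next): list=[63, 91, 9, 5, 3, 6] cursor@9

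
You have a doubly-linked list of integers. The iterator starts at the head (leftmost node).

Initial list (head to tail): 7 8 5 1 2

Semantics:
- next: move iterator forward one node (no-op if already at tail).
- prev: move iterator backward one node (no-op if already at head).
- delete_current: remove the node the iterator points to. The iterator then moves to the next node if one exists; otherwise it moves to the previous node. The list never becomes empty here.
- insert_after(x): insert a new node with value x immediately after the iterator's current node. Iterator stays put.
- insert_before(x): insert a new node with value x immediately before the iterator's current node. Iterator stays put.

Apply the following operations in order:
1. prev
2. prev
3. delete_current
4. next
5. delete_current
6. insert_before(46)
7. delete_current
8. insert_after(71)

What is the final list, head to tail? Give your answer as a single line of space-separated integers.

Answer: 8 46 2 71

Derivation:
After 1 (prev): list=[7, 8, 5, 1, 2] cursor@7
After 2 (prev): list=[7, 8, 5, 1, 2] cursor@7
After 3 (delete_current): list=[8, 5, 1, 2] cursor@8
After 4 (next): list=[8, 5, 1, 2] cursor@5
After 5 (delete_current): list=[8, 1, 2] cursor@1
After 6 (insert_before(46)): list=[8, 46, 1, 2] cursor@1
After 7 (delete_current): list=[8, 46, 2] cursor@2
After 8 (insert_after(71)): list=[8, 46, 2, 71] cursor@2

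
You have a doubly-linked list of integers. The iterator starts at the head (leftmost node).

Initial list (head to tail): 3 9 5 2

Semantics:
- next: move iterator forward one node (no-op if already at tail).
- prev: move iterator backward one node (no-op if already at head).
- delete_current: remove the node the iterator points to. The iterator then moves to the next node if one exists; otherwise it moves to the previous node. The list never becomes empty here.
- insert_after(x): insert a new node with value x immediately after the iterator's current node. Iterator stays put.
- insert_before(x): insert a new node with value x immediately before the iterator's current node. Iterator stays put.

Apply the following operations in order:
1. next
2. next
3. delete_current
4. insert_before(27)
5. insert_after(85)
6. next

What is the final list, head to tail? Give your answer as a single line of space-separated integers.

Answer: 3 9 27 2 85

Derivation:
After 1 (next): list=[3, 9, 5, 2] cursor@9
After 2 (next): list=[3, 9, 5, 2] cursor@5
After 3 (delete_current): list=[3, 9, 2] cursor@2
After 4 (insert_before(27)): list=[3, 9, 27, 2] cursor@2
After 5 (insert_after(85)): list=[3, 9, 27, 2, 85] cursor@2
After 6 (next): list=[3, 9, 27, 2, 85] cursor@85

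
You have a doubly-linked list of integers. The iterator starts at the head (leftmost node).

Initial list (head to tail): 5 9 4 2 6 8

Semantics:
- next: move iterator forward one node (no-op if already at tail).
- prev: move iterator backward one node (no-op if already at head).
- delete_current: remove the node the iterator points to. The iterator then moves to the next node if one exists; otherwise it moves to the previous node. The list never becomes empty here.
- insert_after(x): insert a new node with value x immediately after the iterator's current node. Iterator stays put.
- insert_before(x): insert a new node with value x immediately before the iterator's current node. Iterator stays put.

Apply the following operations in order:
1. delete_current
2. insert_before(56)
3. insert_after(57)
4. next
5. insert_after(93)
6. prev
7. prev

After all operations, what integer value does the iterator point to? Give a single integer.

After 1 (delete_current): list=[9, 4, 2, 6, 8] cursor@9
After 2 (insert_before(56)): list=[56, 9, 4, 2, 6, 8] cursor@9
After 3 (insert_after(57)): list=[56, 9, 57, 4, 2, 6, 8] cursor@9
After 4 (next): list=[56, 9, 57, 4, 2, 6, 8] cursor@57
After 5 (insert_after(93)): list=[56, 9, 57, 93, 4, 2, 6, 8] cursor@57
After 6 (prev): list=[56, 9, 57, 93, 4, 2, 6, 8] cursor@9
After 7 (prev): list=[56, 9, 57, 93, 4, 2, 6, 8] cursor@56

Answer: 56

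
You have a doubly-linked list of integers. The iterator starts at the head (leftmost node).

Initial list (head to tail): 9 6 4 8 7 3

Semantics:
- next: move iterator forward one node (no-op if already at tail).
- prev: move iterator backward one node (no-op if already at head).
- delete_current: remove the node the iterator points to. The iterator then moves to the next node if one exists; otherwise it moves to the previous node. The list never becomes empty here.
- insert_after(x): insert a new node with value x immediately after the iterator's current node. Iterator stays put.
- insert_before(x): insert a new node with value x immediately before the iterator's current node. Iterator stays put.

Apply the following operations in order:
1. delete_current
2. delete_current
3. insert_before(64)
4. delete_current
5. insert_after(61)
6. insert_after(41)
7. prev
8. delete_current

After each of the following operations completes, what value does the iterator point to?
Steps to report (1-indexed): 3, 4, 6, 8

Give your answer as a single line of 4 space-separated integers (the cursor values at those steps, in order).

After 1 (delete_current): list=[6, 4, 8, 7, 3] cursor@6
After 2 (delete_current): list=[4, 8, 7, 3] cursor@4
After 3 (insert_before(64)): list=[64, 4, 8, 7, 3] cursor@4
After 4 (delete_current): list=[64, 8, 7, 3] cursor@8
After 5 (insert_after(61)): list=[64, 8, 61, 7, 3] cursor@8
After 6 (insert_after(41)): list=[64, 8, 41, 61, 7, 3] cursor@8
After 7 (prev): list=[64, 8, 41, 61, 7, 3] cursor@64
After 8 (delete_current): list=[8, 41, 61, 7, 3] cursor@8

Answer: 4 8 8 8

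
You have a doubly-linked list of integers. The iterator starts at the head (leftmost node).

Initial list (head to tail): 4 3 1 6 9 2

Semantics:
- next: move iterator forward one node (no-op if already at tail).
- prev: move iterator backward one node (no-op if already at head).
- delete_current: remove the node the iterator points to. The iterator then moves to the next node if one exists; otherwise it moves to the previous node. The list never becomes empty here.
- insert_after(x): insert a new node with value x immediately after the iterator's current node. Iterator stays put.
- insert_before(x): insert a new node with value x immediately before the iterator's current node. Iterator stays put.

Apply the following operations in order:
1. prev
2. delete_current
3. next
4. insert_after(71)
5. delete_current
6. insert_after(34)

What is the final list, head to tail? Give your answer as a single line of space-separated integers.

Answer: 3 71 34 6 9 2

Derivation:
After 1 (prev): list=[4, 3, 1, 6, 9, 2] cursor@4
After 2 (delete_current): list=[3, 1, 6, 9, 2] cursor@3
After 3 (next): list=[3, 1, 6, 9, 2] cursor@1
After 4 (insert_after(71)): list=[3, 1, 71, 6, 9, 2] cursor@1
After 5 (delete_current): list=[3, 71, 6, 9, 2] cursor@71
After 6 (insert_after(34)): list=[3, 71, 34, 6, 9, 2] cursor@71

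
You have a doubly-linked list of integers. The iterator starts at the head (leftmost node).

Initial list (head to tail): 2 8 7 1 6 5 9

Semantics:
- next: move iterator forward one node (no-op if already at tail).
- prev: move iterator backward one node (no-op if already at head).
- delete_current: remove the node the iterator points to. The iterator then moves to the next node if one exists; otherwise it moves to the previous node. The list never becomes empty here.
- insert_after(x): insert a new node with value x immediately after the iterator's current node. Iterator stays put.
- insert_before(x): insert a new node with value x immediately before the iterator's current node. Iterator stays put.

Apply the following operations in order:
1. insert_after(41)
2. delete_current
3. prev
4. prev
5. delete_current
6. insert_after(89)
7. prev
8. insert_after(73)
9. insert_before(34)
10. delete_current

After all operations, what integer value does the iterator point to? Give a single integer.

After 1 (insert_after(41)): list=[2, 41, 8, 7, 1, 6, 5, 9] cursor@2
After 2 (delete_current): list=[41, 8, 7, 1, 6, 5, 9] cursor@41
After 3 (prev): list=[41, 8, 7, 1, 6, 5, 9] cursor@41
After 4 (prev): list=[41, 8, 7, 1, 6, 5, 9] cursor@41
After 5 (delete_current): list=[8, 7, 1, 6, 5, 9] cursor@8
After 6 (insert_after(89)): list=[8, 89, 7, 1, 6, 5, 9] cursor@8
After 7 (prev): list=[8, 89, 7, 1, 6, 5, 9] cursor@8
After 8 (insert_after(73)): list=[8, 73, 89, 7, 1, 6, 5, 9] cursor@8
After 9 (insert_before(34)): list=[34, 8, 73, 89, 7, 1, 6, 5, 9] cursor@8
After 10 (delete_current): list=[34, 73, 89, 7, 1, 6, 5, 9] cursor@73

Answer: 73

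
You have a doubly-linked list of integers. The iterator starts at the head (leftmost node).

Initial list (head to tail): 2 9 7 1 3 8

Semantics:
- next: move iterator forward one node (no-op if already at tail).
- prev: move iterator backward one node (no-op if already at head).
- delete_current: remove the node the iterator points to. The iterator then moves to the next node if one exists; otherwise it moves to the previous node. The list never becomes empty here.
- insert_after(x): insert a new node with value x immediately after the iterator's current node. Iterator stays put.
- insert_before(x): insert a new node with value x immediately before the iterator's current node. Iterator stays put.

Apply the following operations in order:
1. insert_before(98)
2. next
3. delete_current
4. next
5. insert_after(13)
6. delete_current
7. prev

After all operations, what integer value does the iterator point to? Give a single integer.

Answer: 7

Derivation:
After 1 (insert_before(98)): list=[98, 2, 9, 7, 1, 3, 8] cursor@2
After 2 (next): list=[98, 2, 9, 7, 1, 3, 8] cursor@9
After 3 (delete_current): list=[98, 2, 7, 1, 3, 8] cursor@7
After 4 (next): list=[98, 2, 7, 1, 3, 8] cursor@1
After 5 (insert_after(13)): list=[98, 2, 7, 1, 13, 3, 8] cursor@1
After 6 (delete_current): list=[98, 2, 7, 13, 3, 8] cursor@13
After 7 (prev): list=[98, 2, 7, 13, 3, 8] cursor@7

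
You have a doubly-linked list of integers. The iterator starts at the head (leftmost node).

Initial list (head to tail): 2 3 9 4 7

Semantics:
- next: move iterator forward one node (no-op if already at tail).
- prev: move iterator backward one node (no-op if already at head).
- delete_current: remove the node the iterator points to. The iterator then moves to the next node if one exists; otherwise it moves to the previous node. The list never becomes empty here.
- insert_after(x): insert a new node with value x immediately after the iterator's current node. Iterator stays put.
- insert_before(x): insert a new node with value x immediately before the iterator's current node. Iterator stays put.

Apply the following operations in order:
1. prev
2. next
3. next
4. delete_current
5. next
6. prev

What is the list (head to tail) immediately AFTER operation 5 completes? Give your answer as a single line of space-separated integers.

Answer: 2 3 4 7

Derivation:
After 1 (prev): list=[2, 3, 9, 4, 7] cursor@2
After 2 (next): list=[2, 3, 9, 4, 7] cursor@3
After 3 (next): list=[2, 3, 9, 4, 7] cursor@9
After 4 (delete_current): list=[2, 3, 4, 7] cursor@4
After 5 (next): list=[2, 3, 4, 7] cursor@7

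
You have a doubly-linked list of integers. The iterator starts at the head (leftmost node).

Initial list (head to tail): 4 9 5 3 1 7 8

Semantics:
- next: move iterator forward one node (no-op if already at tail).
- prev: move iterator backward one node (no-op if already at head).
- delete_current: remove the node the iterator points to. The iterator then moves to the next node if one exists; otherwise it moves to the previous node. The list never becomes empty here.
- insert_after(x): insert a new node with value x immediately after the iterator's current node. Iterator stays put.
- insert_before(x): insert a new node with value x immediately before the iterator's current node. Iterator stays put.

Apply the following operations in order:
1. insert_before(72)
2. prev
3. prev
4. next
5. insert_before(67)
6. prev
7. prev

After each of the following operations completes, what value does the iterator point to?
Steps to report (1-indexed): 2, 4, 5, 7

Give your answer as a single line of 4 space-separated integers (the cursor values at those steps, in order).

After 1 (insert_before(72)): list=[72, 4, 9, 5, 3, 1, 7, 8] cursor@4
After 2 (prev): list=[72, 4, 9, 5, 3, 1, 7, 8] cursor@72
After 3 (prev): list=[72, 4, 9, 5, 3, 1, 7, 8] cursor@72
After 4 (next): list=[72, 4, 9, 5, 3, 1, 7, 8] cursor@4
After 5 (insert_before(67)): list=[72, 67, 4, 9, 5, 3, 1, 7, 8] cursor@4
After 6 (prev): list=[72, 67, 4, 9, 5, 3, 1, 7, 8] cursor@67
After 7 (prev): list=[72, 67, 4, 9, 5, 3, 1, 7, 8] cursor@72

Answer: 72 4 4 72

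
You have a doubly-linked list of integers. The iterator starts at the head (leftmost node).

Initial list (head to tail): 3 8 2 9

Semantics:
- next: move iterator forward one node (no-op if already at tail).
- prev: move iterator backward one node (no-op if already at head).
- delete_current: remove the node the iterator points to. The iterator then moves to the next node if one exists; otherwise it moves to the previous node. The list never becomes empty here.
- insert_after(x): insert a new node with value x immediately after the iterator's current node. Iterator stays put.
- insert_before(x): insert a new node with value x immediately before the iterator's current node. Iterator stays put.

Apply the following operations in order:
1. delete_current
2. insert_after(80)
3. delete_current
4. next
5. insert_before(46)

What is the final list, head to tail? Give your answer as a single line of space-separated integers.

After 1 (delete_current): list=[8, 2, 9] cursor@8
After 2 (insert_after(80)): list=[8, 80, 2, 9] cursor@8
After 3 (delete_current): list=[80, 2, 9] cursor@80
After 4 (next): list=[80, 2, 9] cursor@2
After 5 (insert_before(46)): list=[80, 46, 2, 9] cursor@2

Answer: 80 46 2 9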